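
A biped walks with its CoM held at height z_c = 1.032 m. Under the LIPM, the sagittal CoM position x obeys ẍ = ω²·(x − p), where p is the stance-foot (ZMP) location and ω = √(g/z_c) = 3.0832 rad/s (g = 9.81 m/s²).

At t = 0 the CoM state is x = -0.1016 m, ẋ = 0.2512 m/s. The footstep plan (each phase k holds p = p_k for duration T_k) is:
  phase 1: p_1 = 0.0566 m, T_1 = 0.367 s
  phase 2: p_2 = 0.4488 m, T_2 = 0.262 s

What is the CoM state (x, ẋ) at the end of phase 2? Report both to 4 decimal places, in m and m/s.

x = -0.3625, ẋ = -1.8560

phase 1: p=0.0566, T=0.367, ωT=1.131534, cosh=1.711474, sinh=1.388936; start (x,ẋ)=(-0.101600, 0.251200) → end (x,ẋ)=(-0.100993, -0.247548)
phase 2: p=0.4488, T=0.262, ωT=0.807798, cosh=1.344401, sinh=0.898563; start (x,ẋ)=(-0.100993, -0.247548) → end (x,ẋ)=(-0.362488, -1.855979)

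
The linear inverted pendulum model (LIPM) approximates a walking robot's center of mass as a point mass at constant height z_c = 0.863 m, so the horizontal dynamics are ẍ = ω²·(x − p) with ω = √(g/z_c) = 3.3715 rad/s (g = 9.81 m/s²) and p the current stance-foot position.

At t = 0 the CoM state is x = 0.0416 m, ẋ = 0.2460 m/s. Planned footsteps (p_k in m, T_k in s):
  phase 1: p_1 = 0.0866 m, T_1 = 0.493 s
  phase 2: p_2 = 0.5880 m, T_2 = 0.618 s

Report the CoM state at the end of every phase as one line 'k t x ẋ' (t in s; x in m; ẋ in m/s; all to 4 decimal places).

phase 1: p=0.0866, T=0.493, ωT=1.662150, cosh=2.730179, sinh=2.540449; start (x,ẋ)=(0.041600, 0.246000) → end (x,ẋ)=(0.149105, 0.286194)
phase 2: p=0.5880, T=0.618, ωT=2.083587, cosh=4.078858, sinh=3.954375; start (x,ẋ)=(0.149105, 0.286194) → end (x,ẋ)=(-0.866520, -4.684087)

1 0.4930 0.1491 0.2862
2 1.1110 -0.8665 -4.6841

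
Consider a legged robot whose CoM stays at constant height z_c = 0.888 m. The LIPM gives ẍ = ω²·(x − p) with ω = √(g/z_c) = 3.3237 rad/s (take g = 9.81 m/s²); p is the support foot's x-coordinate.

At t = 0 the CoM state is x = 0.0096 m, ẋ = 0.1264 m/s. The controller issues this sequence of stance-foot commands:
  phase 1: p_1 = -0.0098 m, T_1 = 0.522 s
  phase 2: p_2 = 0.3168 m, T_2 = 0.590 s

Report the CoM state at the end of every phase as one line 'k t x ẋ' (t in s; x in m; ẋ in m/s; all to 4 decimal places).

phase 1: p=-0.0098, T=0.522, ωT=1.734971, cosh=2.922585, sinh=2.746180; start (x,ẋ)=(0.009600, 0.126400) → end (x,ẋ)=(0.151335, 0.546488)
phase 2: p=0.3168, T=0.590, ωT=1.960983, cosh=3.623515, sinh=3.482795; start (x,ẋ)=(0.151335, 0.546488) → end (x,ẋ)=(0.289882, 0.064825)

1 0.5220 0.1513 0.5465
2 1.1120 0.2899 0.0648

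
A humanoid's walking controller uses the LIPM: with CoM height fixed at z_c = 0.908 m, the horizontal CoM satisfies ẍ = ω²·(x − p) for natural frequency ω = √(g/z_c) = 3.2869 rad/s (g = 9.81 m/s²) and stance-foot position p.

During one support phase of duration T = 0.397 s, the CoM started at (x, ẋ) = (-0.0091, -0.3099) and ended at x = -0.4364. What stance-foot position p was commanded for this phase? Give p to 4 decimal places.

ωT = 3.2869·0.397 = 1.304899; cosh(ωT) = 1.979259, sinh(ωT) = 1.708059
x(T) = p + (x₀−p)·cosh(ωT) + (ẋ₀/ω)·sinh(ωT) ⇒ p·(1 − cosh) = x(T) − x₀·cosh − (ẋ₀/ω)·sinh
numerator   = -0.4364 − (-0.0091)·1.979259 − (-0.3099/3.2869)·1.708059 = -0.257347
denominator = 1 − 1.979259 = -0.979259
p = -0.257347 / -0.979259 = 0.2628

p = 0.2628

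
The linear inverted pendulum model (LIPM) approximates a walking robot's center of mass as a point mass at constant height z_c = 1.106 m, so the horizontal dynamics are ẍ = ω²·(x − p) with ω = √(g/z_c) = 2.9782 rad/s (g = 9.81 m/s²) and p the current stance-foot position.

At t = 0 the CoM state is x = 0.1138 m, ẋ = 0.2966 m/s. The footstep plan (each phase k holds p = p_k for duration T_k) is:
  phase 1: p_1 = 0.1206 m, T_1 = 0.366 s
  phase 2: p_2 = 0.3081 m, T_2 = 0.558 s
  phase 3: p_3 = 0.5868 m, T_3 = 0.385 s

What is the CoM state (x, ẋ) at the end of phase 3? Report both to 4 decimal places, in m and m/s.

x = 0.8310, ẋ = 1.0309

phase 1: p=0.1206, T=0.366, ωT=1.090021, cosh=1.655273, sinh=1.319064; start (x,ẋ)=(0.113800, 0.296600) → end (x,ẋ)=(0.240710, 0.464241)
phase 2: p=0.3081, T=0.558, ωT=1.661836, cosh=2.729382, sinh=2.539592; start (x,ẋ)=(0.240710, 0.464241) → end (x,ẋ)=(0.520038, 0.757393)
phase 3: p=0.5868, T=0.385, ωT=1.146607, cosh=1.732604, sinh=1.414891; start (x,ẋ)=(0.520038, 0.757393) → end (x,ẋ)=(0.830952, 1.030939)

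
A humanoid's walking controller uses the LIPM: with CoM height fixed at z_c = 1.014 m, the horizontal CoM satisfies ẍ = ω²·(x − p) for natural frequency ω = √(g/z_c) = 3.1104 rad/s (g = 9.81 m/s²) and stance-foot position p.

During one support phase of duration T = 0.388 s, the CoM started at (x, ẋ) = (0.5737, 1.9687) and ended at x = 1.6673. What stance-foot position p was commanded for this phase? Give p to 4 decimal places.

p = 0.4149

ωT = 3.1104·0.388 = 1.206835; cosh(ωT) = 1.821015, sinh(ωT) = 1.521873
x(T) = p + (x₀−p)·cosh(ωT) + (ẋ₀/ω)·sinh(ωT) ⇒ p·(1 − cosh) = x(T) − x₀·cosh − (ẋ₀/ω)·sinh
numerator   = 1.6673 − (0.5737)·1.821015 − (1.9687/3.1104)·1.521873 = -0.340672
denominator = 1 − 1.821015 = -0.821015
p = -0.340672 / -0.821015 = 0.4149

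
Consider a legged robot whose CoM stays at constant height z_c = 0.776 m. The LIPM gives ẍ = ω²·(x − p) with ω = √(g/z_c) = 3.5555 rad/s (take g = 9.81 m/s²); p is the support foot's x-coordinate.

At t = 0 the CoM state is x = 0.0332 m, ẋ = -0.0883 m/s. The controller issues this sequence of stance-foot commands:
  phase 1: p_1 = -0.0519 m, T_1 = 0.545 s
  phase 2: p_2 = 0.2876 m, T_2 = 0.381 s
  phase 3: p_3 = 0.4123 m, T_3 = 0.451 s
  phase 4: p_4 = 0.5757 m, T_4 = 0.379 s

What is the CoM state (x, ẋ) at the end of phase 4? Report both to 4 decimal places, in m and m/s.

x = 1.9672, ẋ = 5.1373

phase 1: p=-0.0519, T=0.545, ωT=1.937748, cosh=3.543561, sinh=3.399533; start (x,ẋ)=(0.033200, -0.088300) → end (x,ẋ)=(0.165230, 0.715711)
phase 2: p=0.2876, T=0.381, ωT=1.354645, cosh=2.066713, sinh=1.808674; start (x,ẋ)=(0.165230, 0.715711) → end (x,ẋ)=(0.398778, 0.692241)
phase 3: p=0.4123, T=0.451, ωT=1.603530, cosh=2.585867, sinh=2.384683; start (x,ẋ)=(0.398778, 0.692241) → end (x,ẋ)=(0.841621, 1.675391)
phase 4: p=0.5757, T=0.379, ωT=1.347534, cosh=2.053903, sinh=1.794023; start (x,ẋ)=(0.841621, 1.675391) → end (x,ẋ)=(1.967239, 5.137306)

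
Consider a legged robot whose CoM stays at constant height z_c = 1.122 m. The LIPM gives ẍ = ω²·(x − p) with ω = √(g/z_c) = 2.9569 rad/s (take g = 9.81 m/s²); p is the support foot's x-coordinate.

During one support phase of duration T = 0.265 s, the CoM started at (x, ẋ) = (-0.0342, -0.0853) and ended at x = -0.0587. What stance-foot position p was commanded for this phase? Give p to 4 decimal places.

p = -0.0357

ωT = 2.9569·0.265 = 0.783579; cosh(ωT) = 1.323031, sinh(ωT) = 0.866262
x(T) = p + (x₀−p)·cosh(ωT) + (ẋ₀/ω)·sinh(ωT) ⇒ p·(1 − cosh) = x(T) − x₀·cosh − (ẋ₀/ω)·sinh
numerator   = -0.0587 − (-0.0342)·1.323031 − (-0.0853/2.9569)·0.866262 = 0.011537
denominator = 1 − 1.323031 = -0.323031
p = 0.011537 / -0.323031 = -0.0357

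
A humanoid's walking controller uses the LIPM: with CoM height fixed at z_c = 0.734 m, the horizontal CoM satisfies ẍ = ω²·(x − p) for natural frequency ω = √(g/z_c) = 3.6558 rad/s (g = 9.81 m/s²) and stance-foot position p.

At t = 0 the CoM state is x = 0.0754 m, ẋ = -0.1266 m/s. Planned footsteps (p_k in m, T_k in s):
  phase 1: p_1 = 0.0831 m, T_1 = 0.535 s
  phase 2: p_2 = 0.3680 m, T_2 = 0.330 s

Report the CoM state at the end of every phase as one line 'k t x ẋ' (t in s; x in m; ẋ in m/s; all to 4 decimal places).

phase 1: p=0.0831, T=0.535, ωT=1.955853, cosh=3.605695, sinh=3.464252; start (x,ẋ)=(0.075400, -0.126600) → end (x,ẋ)=(-0.064631, -0.553999)
phase 2: p=0.3680, T=0.330, ωT=1.206414, cosh=1.820375, sinh=1.521106; start (x,ẋ)=(-0.064631, -0.553999) → end (x,ẋ)=(-0.650057, -3.414283)

1 0.5350 -0.0646 -0.5540
2 0.8650 -0.6501 -3.4143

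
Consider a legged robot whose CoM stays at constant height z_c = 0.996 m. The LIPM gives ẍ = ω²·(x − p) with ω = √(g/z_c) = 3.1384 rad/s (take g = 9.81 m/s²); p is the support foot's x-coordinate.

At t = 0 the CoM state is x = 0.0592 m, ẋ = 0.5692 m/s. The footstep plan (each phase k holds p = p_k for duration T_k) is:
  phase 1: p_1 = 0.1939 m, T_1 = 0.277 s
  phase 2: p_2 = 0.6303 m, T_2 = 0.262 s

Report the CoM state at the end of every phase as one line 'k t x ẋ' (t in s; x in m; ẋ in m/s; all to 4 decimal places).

1 0.2770 0.1833 0.3826
2 0.5390 0.1354 -0.7686

phase 1: p=0.1939, T=0.277, ωT=0.869337, cosh=1.402279, sinh=0.983049; start (x,ẋ)=(0.059200, 0.569200) → end (x,ẋ)=(0.183305, 0.382600)
phase 2: p=0.6303, T=0.262, ωT=0.822261, cosh=1.357538, sinh=0.918101; start (x,ẋ)=(0.183305, 0.382600) → end (x,ẋ)=(0.135413, -0.768562)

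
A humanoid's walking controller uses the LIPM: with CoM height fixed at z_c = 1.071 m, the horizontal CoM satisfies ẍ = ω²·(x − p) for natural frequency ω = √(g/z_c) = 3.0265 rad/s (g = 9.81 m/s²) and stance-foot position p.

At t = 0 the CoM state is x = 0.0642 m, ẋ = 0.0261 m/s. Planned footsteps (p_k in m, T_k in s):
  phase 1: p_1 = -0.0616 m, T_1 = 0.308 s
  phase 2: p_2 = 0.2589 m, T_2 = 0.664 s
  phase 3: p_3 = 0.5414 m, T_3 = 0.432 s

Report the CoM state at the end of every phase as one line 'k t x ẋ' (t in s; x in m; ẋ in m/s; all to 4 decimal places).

phase 1: p=-0.0616, T=0.308, ωT=0.932162, cosh=1.466848, sinh=1.073147; start (x,ẋ)=(0.064200, 0.026100) → end (x,ẋ)=(0.132184, 0.446868)
phase 2: p=0.2589, T=0.664, ωT=2.009596, cosh=3.797173, sinh=3.663130; start (x,ẋ)=(0.132184, 0.446868) → end (x,ẋ)=(0.318605, 0.292003)
phase 3: p=0.5414, T=0.432, ωT=1.307448, cosh=1.983619, sinh=1.713109; start (x,ẋ)=(0.318605, 0.292003) → end (x,ẋ)=(0.264745, -0.575906)

1 0.3080 0.1322 0.4469
2 0.9720 0.3186 0.2920
3 1.4040 0.2647 -0.5759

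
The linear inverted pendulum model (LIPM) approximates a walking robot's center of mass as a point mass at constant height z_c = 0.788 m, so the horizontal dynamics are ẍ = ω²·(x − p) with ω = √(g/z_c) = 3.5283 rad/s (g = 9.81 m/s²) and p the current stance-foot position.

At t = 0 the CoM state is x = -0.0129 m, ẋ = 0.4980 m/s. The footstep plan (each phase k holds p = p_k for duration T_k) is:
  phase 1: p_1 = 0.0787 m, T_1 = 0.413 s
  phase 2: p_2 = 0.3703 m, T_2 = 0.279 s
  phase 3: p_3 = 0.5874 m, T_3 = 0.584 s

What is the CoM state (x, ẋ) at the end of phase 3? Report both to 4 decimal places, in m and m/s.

x = -1.1152, ẋ = -5.8515

phase 1: p=0.0787, T=0.413, ωT=1.457188, cosh=2.263379, sinh=2.030489; start (x,ẋ)=(-0.012900, 0.498000) → end (x,ẋ)=(0.157967, 0.470924)
phase 2: p=0.3703, T=0.279, ωT=0.984396, cosh=1.524930, sinh=1.151265; start (x,ẋ)=(0.157967, 0.470924) → end (x,ẋ)=(0.200167, -0.144373)
phase 3: p=0.5874, T=0.584, ωT=2.060527, cosh=3.988747, sinh=3.861360; start (x,ẋ)=(0.200167, -0.144373) → end (x,ẋ)=(-1.115176, -5.851546)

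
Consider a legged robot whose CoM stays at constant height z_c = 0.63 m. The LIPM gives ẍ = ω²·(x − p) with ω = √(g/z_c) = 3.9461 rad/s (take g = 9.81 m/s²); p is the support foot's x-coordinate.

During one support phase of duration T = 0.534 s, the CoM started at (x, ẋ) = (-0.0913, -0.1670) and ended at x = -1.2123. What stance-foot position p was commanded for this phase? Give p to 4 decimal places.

ωT = 3.9461·0.534 = 2.107217; cosh(ωT) = 4.173449, sinh(ωT) = 4.051873
x(T) = p + (x₀−p)·cosh(ωT) + (ẋ₀/ω)·sinh(ωT) ⇒ p·(1 − cosh) = x(T) − x₀·cosh − (ẋ₀/ω)·sinh
numerator   = -1.2123 − (-0.0913)·4.173449 − (-0.1670/3.9461)·4.051873 = -0.659788
denominator = 1 − 4.173449 = -3.173449
p = -0.659788 / -3.173449 = 0.2079

p = 0.2079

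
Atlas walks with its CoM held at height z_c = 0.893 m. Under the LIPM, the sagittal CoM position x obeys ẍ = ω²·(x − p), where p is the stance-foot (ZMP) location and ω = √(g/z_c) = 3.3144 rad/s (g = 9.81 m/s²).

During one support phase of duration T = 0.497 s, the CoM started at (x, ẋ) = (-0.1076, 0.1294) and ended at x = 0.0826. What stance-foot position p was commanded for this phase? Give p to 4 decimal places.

p = -0.1623

ωT = 3.3144·0.497 = 1.647257; cosh(ωT) = 2.692647, sinh(ωT) = 2.500069
x(T) = p + (x₀−p)·cosh(ωT) + (ẋ₀/ω)·sinh(ωT) ⇒ p·(1 − cosh) = x(T) − x₀·cosh − (ẋ₀/ω)·sinh
numerator   = 0.0826 − (-0.1076)·2.692647 − (0.1294/3.3144)·2.500069 = 0.274722
denominator = 1 − 2.692647 = -1.692647
p = 0.274722 / -1.692647 = -0.1623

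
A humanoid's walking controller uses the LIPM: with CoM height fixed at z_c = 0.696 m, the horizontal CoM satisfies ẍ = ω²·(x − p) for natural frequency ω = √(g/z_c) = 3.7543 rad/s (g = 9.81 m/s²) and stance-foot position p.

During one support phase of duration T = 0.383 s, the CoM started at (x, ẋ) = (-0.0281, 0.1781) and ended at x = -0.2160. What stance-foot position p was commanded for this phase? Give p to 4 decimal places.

ωT = 3.7543·0.383 = 1.437897; cosh(ωT) = 2.224628, sinh(ωT) = 1.987201
x(T) = p + (x₀−p)·cosh(ωT) + (ẋ₀/ω)·sinh(ωT) ⇒ p·(1 − cosh) = x(T) − x₀·cosh − (ẋ₀/ω)·sinh
numerator   = -0.2160 − (-0.0281)·2.224628 − (0.1781/3.7543)·1.987201 = -0.247759
denominator = 1 − 2.224628 = -1.224628
p = -0.247759 / -1.224628 = 0.2023

p = 0.2023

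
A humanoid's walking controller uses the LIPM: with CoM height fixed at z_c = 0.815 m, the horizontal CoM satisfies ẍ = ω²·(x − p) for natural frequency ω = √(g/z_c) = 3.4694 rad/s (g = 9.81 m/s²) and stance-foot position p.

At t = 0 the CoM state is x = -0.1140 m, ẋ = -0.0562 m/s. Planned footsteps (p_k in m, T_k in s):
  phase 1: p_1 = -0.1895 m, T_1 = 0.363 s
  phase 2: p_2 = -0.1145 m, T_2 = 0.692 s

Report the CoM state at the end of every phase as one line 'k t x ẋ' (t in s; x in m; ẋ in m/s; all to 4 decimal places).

1 0.3630 -0.0720 0.3173
2 1.0550 0.6221 2.5709

phase 1: p=-0.1895, T=0.363, ωT=1.259392, cosh=1.903553, sinh=1.619726; start (x,ẋ)=(-0.114000, -0.056200) → end (x,ẋ)=(-0.072019, 0.317291)
phase 2: p=-0.1145, T=0.692, ωT=2.400825, cosh=5.561458, sinh=5.470814; start (x,ẋ)=(-0.072019, 0.317291) → end (x,ẋ)=(0.622083, 2.570902)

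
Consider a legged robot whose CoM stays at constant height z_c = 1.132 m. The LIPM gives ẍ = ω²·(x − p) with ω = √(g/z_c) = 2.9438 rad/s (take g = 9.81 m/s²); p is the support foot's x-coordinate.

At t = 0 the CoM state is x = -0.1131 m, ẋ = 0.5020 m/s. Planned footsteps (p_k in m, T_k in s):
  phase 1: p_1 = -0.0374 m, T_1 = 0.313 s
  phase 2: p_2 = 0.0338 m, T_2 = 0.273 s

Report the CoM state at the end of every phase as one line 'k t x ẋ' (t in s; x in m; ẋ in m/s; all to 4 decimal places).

phase 1: p=-0.0374, T=0.313, ωT=0.921409, cosh=1.455394, sinh=1.057436; start (x,ẋ)=(-0.113100, 0.502000) → end (x,ẋ)=(0.032749, 0.494963)
phase 2: p=0.0338, T=0.273, ωT=0.803657, cosh=1.340692, sinh=0.893003; start (x,ẋ)=(0.032749, 0.494963) → end (x,ẋ)=(0.182538, 0.660830)

1 0.3130 0.0327 0.4950
2 0.5860 0.1825 0.6608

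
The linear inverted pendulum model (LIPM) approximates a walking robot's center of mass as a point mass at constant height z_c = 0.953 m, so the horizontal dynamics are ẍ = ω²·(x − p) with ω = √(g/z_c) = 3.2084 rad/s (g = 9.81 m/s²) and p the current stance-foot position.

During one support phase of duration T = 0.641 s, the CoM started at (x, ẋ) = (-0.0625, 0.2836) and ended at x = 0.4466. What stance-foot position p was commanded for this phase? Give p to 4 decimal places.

ωT = 3.2084·0.641 = 2.056584; cosh(ωT) = 3.973553, sinh(ωT) = 3.845663
x(T) = p + (x₀−p)·cosh(ωT) + (ẋ₀/ω)·sinh(ωT) ⇒ p·(1 − cosh) = x(T) − x₀·cosh − (ẋ₀/ω)·sinh
numerator   = 0.4466 − (-0.0625)·3.973553 − (0.2836/3.2084)·3.845663 = 0.355017
denominator = 1 − 3.973553 = -2.973553
p = 0.355017 / -2.973553 = -0.1194

p = -0.1194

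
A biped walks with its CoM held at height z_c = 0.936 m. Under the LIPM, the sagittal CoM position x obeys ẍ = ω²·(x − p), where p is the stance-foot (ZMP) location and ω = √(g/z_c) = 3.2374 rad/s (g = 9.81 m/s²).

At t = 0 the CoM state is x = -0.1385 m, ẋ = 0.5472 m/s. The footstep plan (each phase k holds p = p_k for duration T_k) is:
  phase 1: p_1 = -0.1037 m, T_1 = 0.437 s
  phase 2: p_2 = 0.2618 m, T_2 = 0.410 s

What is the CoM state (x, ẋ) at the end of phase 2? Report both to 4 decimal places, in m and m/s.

phase 1: p=-0.1037, T=0.437, ωT=1.414744, cosh=2.179210, sinh=1.936222; start (x,ẋ)=(-0.138500, 0.547200) → end (x,ẋ)=(0.147733, 0.974326)
phase 2: p=0.2618, T=0.410, ωT=1.327334, cosh=2.018080, sinh=1.752897; start (x,ẋ)=(0.147733, 0.974326) → end (x,ẋ)=(0.559153, 1.318954)

x = 0.5592, ẋ = 1.3190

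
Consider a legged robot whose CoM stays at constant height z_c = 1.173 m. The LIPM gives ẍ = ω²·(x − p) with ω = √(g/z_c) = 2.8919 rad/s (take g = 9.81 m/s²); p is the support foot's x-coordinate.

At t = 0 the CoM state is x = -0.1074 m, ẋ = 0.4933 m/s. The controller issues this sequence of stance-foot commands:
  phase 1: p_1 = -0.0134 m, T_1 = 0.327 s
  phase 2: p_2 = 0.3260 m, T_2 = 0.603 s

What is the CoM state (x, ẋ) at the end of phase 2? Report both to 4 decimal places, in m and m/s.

phase 1: p=-0.0134, T=0.327, ωT=0.945651, cosh=1.481458, sinh=1.093032; start (x,ẋ)=(-0.107400, 0.493300) → end (x,ẋ)=(0.033792, 0.433675)
phase 2: p=0.3260, T=0.603, ωT=1.743816, cosh=2.946988, sinh=2.772136; start (x,ẋ)=(0.033792, 0.433675) → end (x,ẋ)=(-0.119418, -1.064519)

x = -0.1194, ẋ = -1.0645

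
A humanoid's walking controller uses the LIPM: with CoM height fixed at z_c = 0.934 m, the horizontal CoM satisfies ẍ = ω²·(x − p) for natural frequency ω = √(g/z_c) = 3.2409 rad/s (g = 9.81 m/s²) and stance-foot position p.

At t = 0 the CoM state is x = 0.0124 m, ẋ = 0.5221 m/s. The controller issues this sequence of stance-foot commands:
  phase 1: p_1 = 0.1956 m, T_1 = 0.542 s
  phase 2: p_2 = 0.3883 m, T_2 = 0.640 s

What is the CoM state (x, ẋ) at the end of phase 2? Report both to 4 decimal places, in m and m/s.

phase 1: p=0.1956, T=0.542, ωT=1.756568, cosh=2.982579, sinh=2.809943; start (x,ẋ)=(0.012400, 0.522100) → end (x,ẋ)=(0.101865, -0.111151)
phase 2: p=0.3883, T=0.640, ωT=2.074176, cosh=4.041823, sinh=3.916163; start (x,ẋ)=(0.101865, -0.111151) → end (x,ẋ)=(-0.903728, -4.084648)

x = -0.9037, ẋ = -4.0846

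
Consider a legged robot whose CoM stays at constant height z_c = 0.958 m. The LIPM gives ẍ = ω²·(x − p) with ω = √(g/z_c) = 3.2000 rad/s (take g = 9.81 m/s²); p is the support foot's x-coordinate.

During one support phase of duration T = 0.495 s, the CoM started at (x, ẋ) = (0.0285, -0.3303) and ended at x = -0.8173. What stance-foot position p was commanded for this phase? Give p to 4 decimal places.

p = 0.4213

ωT = 3.2000·0.495 = 1.584000; cosh(ωT) = 2.539784, sinh(ωT) = 2.334631
x(T) = p + (x₀−p)·cosh(ωT) + (ẋ₀/ω)·sinh(ωT) ⇒ p·(1 − cosh) = x(T) − x₀·cosh − (ẋ₀/ω)·sinh
numerator   = -0.8173 − (0.0285)·2.539784 − (-0.3303/3.2000)·2.334631 = -0.648706
denominator = 1 − 2.539784 = -1.539784
p = -0.648706 / -1.539784 = 0.4213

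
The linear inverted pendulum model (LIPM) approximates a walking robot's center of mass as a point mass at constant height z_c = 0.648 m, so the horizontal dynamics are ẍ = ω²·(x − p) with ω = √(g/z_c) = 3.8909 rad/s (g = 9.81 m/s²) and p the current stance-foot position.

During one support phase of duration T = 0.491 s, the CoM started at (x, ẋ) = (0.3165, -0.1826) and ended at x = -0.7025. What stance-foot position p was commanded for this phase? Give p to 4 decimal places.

p = 0.6688

ωT = 3.8909·0.491 = 1.910432; cosh(ωT) = 3.452011, sinh(ωT) = 3.303995
x(T) = p + (x₀−p)·cosh(ωT) + (ẋ₀/ω)·sinh(ωT) ⇒ p·(1 − cosh) = x(T) − x₀·cosh − (ẋ₀/ω)·sinh
numerator   = -0.7025 − (0.3165)·3.452011 − (-0.1826/3.8909)·3.303995 = -1.640005
denominator = 1 − 3.452011 = -2.452011
p = -1.640005 / -2.452011 = 0.6688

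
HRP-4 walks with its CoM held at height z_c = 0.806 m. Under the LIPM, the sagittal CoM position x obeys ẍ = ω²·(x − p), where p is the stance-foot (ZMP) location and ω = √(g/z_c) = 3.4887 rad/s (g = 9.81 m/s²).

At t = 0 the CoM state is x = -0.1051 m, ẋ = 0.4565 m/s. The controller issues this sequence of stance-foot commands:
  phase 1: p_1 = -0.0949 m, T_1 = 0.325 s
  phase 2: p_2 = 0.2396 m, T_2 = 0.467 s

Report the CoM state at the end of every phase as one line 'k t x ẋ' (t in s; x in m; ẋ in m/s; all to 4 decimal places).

phase 1: p=-0.0949, T=0.325, ωT=1.133827, cosh=1.714664, sinh=1.392864; start (x,ẋ)=(-0.105100, 0.456500) → end (x,ẋ)=(0.069868, 0.733179)
phase 2: p=0.2396, T=0.467, ωT=1.629223, cosh=2.647996, sinh=2.451914; start (x,ẋ)=(0.069868, 0.733179) → end (x,ẋ)=(0.305441, 0.489571)

1 0.3250 0.0699 0.7332
2 0.7920 0.3054 0.4896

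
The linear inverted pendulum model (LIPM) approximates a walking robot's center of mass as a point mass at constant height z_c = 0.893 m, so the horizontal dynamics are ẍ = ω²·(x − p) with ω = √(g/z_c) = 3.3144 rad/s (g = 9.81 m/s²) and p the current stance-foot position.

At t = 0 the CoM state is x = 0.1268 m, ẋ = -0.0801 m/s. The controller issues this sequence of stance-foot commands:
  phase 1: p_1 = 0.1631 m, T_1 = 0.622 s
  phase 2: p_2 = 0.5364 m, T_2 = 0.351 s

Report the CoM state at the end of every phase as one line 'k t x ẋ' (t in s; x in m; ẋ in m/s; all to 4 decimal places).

phase 1: p=0.1631, T=0.622, ωT=2.061557, cosh=3.992725, sinh=3.865469; start (x,ẋ)=(0.126800, -0.080100) → end (x,ẋ)=(-0.075254, -0.784882)
phase 2: p=0.5364, T=0.351, ωT=1.163354, cosh=1.756544, sinh=1.444108; start (x,ẋ)=(-0.075254, -0.784882) → end (x,ẋ)=(-0.879976, -4.306269)

1 0.6220 -0.0753 -0.7849
2 0.9730 -0.8800 -4.3063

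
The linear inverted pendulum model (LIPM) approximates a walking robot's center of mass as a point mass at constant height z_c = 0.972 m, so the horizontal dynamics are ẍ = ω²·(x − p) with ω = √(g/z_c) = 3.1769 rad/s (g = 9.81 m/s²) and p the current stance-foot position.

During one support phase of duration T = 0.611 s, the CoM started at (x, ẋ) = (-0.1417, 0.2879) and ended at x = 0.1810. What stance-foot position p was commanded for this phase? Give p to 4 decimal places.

p = -0.1470

ωT = 3.1769·0.611 = 1.941086; cosh(ωT) = 3.554930, sinh(ωT) = 3.411382
x(T) = p + (x₀−p)·cosh(ωT) + (ẋ₀/ω)·sinh(ωT) ⇒ p·(1 − cosh) = x(T) − x₀·cosh − (ẋ₀/ω)·sinh
numerator   = 0.1810 − (-0.1417)·3.554930 − (0.2879/3.1769)·3.411382 = 0.375584
denominator = 1 − 3.554930 = -2.554930
p = 0.375584 / -2.554930 = -0.1470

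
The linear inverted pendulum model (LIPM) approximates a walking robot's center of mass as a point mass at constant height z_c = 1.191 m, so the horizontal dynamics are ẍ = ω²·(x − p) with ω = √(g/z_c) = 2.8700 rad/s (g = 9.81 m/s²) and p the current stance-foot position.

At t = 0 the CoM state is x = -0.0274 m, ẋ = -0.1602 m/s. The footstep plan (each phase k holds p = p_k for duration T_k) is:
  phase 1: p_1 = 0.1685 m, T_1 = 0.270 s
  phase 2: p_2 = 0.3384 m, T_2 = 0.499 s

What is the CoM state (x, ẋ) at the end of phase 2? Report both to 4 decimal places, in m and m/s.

phase 1: p=0.1685, T=0.270, ωT=0.774900, cosh=1.315562, sinh=0.854813; start (x,ẋ)=(-0.027400, -0.160200) → end (x,ẋ)=(-0.136933, -0.691357)
phase 2: p=0.3384, T=0.499, ωT=1.432130, cosh=2.213205, sinh=1.974405; start (x,ẋ)=(-0.136933, -0.691357) → end (x,ẋ)=(-1.189226, -4.223610)

x = -1.1892, ẋ = -4.2236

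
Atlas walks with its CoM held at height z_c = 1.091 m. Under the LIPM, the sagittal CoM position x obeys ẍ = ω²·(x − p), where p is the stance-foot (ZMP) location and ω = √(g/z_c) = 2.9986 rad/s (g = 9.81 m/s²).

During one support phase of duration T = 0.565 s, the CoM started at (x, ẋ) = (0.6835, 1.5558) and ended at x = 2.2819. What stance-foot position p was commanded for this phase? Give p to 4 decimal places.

p = 0.5543

ωT = 2.9986·0.565 = 1.694209; cosh(ωT) = 2.813042, sinh(ωT) = 2.629297
x(T) = p + (x₀−p)·cosh(ωT) + (ẋ₀/ω)·sinh(ωT) ⇒ p·(1 − cosh) = x(T) − x₀·cosh − (ẋ₀/ω)·sinh
numerator   = 2.2819 − (0.6835)·2.813042 − (1.5558/2.9986)·2.629297 = -1.005004
denominator = 1 − 2.813042 = -1.813042
p = -1.005004 / -1.813042 = 0.5543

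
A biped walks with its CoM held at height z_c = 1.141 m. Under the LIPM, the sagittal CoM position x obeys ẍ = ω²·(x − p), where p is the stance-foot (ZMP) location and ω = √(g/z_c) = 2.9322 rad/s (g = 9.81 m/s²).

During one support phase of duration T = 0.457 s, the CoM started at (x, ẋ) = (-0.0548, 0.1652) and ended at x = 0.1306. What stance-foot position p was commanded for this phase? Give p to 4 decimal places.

p = -0.1367

ωT = 2.9322·0.457 = 1.340015; cosh(ωT) = 2.040472, sinh(ωT) = 1.778630
x(T) = p + (x₀−p)·cosh(ωT) + (ẋ₀/ω)·sinh(ωT) ⇒ p·(1 − cosh) = x(T) − x₀·cosh − (ẋ₀/ω)·sinh
numerator   = 0.1306 − (-0.0548)·2.040472 − (0.1652/2.9322)·1.778630 = 0.142210
denominator = 1 − 2.040472 = -1.040472
p = 0.142210 / -1.040472 = -0.1367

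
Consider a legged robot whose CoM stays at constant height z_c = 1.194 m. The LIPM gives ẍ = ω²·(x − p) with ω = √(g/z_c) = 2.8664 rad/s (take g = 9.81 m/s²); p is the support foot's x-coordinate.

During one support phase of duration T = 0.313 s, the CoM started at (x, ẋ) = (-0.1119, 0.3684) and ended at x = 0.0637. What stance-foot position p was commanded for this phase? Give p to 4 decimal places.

ωT = 2.8664·0.313 = 0.897183; cosh(ωT) = 1.430201, sinh(ωT) = 1.022484
x(T) = p + (x₀−p)·cosh(ωT) + (ẋ₀/ω)·sinh(ωT) ⇒ p·(1 − cosh) = x(T) − x₀·cosh − (ẋ₀/ω)·sinh
numerator   = 0.0637 − (-0.1119)·1.430201 − (0.3684/2.8664)·1.022484 = 0.092326
denominator = 1 − 1.430201 = -0.430201
p = 0.092326 / -0.430201 = -0.2146

p = -0.2146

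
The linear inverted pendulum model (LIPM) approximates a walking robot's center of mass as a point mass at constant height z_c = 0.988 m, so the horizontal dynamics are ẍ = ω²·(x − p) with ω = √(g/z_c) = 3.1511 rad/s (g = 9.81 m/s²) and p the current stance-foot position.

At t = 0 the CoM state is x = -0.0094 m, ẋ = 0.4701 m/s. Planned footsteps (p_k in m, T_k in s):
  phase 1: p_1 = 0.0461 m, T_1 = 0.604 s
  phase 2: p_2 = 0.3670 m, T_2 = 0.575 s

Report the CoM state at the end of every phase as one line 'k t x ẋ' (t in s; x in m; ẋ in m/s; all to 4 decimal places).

phase 1: p=0.0461, T=0.604, ωT=1.903264, cosh=3.428418, sinh=3.279337; start (x,ẋ)=(-0.009400, 0.470100) → end (x,ẋ)=(0.345054, 1.038189)
phase 2: p=0.3670, T=0.575, ωT=1.811882, cosh=3.142654, sinh=2.979307; start (x,ẋ)=(0.345054, 1.038189) → end (x,ẋ)=(1.279620, 3.056638)

1 0.6040 0.3451 1.0382
2 1.1790 1.2796 3.0566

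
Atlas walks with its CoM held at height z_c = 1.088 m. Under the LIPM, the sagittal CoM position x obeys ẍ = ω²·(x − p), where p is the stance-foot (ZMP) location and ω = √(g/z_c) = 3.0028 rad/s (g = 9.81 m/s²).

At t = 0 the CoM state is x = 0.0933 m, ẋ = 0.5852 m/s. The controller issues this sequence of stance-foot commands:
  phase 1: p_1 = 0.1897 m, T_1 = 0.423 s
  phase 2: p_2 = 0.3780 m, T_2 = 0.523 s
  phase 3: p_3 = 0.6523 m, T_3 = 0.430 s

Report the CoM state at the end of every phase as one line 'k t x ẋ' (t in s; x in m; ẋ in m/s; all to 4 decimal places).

phase 1: p=0.1897, T=0.423, ωT=1.270184, cosh=1.921145, sinh=1.640365; start (x,ẋ)=(0.093300, 0.585200) → end (x,ẋ)=(0.324184, 0.649418)
phase 2: p=0.3780, T=0.523, ωT=1.570464, cosh=2.508415, sinh=2.300466; start (x,ẋ)=(0.324184, 0.649418) → end (x,ẋ)=(0.740530, 1.257255)
phase 3: p=0.6523, T=0.430, ωT=1.291204, cosh=1.956051, sinh=1.681112; start (x,ẋ)=(0.740530, 1.257255) → end (x,ẋ)=(1.528754, 2.904643)

1 0.4230 0.3242 0.6494
2 0.9460 0.7405 1.2573
3 1.3760 1.5288 2.9046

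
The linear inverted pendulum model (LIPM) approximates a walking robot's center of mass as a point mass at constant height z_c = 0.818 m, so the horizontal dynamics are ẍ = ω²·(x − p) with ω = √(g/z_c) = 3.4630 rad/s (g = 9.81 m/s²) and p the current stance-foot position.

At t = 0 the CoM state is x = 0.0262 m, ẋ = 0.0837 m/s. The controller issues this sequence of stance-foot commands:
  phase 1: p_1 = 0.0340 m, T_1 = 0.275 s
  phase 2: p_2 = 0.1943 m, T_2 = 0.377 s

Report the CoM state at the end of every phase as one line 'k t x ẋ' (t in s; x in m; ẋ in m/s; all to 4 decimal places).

phase 1: p=0.0340, T=0.275, ωT=0.952325, cosh=1.488786, sinh=1.102943; start (x,ẋ)=(0.026200, 0.083700) → end (x,ẋ)=(0.049045, 0.094819)
phase 2: p=0.1943, T=0.377, ωT=1.305551, cosh=1.980372, sinh=1.709349; start (x,ẋ)=(0.049045, 0.094819) → end (x,ẋ)=(-0.046555, -0.672054)

1 0.2750 0.0490 0.0948
2 0.6520 -0.0466 -0.6721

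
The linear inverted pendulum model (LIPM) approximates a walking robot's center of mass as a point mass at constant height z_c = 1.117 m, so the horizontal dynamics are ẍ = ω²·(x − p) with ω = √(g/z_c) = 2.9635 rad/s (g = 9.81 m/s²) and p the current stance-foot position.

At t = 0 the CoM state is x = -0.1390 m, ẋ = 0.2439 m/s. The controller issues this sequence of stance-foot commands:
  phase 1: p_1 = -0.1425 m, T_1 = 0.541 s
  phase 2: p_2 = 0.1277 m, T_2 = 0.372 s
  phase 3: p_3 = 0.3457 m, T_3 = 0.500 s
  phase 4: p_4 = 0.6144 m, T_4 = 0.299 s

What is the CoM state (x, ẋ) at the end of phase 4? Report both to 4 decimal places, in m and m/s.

phase 1: p=-0.1425, T=0.541, ωT=1.603254, cosh=2.585207, sinh=2.383966; start (x,ẋ)=(-0.139000, 0.243900) → end (x,ẋ)=(0.062752, 0.655259)
phase 2: p=0.1277, T=0.372, ωT=1.102422, cosh=1.671758, sinh=1.339693; start (x,ẋ)=(0.062752, 0.655259) → end (x,ẋ)=(0.315342, 0.837579)
phase 3: p=0.3457, T=0.500, ωT=1.481750, cosh=2.313940, sinh=2.086700; start (x,ẋ)=(0.315342, 0.837579) → end (x,ẋ)=(0.865220, 1.750373)
phase 4: p=0.6144, T=0.299, ωT=0.886086, cosh=1.418942, sinh=1.006676; start (x,ẋ)=(0.865220, 1.750373) → end (x,ẋ)=(1.564886, 3.231946)

x = 1.5649, ẋ = 3.2319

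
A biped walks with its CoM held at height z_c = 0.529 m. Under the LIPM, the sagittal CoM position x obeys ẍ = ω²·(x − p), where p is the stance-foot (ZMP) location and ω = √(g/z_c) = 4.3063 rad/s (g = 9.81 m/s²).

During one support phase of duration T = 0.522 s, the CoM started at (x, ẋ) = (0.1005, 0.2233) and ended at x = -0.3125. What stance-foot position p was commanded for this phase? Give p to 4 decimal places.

ωT = 4.3063·0.522 = 2.247889; cosh(ωT) = 4.786673, sinh(ωT) = 4.681051
x(T) = p + (x₀−p)·cosh(ωT) + (ẋ₀/ω)·sinh(ωT) ⇒ p·(1 − cosh) = x(T) − x₀·cosh − (ẋ₀/ω)·sinh
numerator   = -0.3125 − (0.1005)·4.786673 − (0.2233/4.3063)·4.681051 = -1.036293
denominator = 1 − 4.786673 = -3.786673
p = -1.036293 / -3.786673 = 0.2737

p = 0.2737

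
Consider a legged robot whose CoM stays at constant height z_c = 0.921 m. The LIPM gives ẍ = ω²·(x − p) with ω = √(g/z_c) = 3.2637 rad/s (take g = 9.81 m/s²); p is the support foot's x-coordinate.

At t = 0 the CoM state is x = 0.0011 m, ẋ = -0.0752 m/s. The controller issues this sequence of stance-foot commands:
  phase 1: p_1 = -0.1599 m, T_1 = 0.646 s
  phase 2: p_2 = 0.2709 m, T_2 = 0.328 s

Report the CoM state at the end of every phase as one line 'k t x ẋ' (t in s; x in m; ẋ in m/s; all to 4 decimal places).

1 0.6460 0.4193 1.8174
2 0.9740 1.2294 3.5853

phase 1: p=-0.1599, T=0.646, ωT=2.108350, cosh=4.178041, sinh=4.056603; start (x,ẋ)=(0.001100, -0.075200) → end (x,ẋ)=(0.419295, 1.817377)
phase 2: p=0.2709, T=0.328, ωT=1.070494, cosh=1.629829, sinh=1.286990; start (x,ẋ)=(0.419295, 1.817377) → end (x,ẋ)=(1.229413, 3.585324)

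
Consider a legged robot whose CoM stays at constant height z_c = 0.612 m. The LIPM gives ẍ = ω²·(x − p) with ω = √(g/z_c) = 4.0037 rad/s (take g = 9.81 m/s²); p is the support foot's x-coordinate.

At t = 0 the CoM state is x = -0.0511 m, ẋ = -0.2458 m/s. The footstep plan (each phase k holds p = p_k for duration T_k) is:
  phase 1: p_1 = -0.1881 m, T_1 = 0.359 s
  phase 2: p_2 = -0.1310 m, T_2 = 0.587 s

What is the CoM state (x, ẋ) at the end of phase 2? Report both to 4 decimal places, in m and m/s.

x = 1.2380, ẋ = 5.4848

phase 1: p=-0.1881, T=0.359, ωT=1.437328, cosh=2.223498, sinh=1.985936; start (x,ẋ)=(-0.051100, -0.245800) → end (x,ẋ)=(-0.005404, 0.542764)
phase 2: p=-0.1310, T=0.587, ωT=2.350172, cosh=5.291363, sinh=5.196010; start (x,ẋ)=(-0.005404, 0.542764) → end (x,ẋ)=(1.237975, 5.484772)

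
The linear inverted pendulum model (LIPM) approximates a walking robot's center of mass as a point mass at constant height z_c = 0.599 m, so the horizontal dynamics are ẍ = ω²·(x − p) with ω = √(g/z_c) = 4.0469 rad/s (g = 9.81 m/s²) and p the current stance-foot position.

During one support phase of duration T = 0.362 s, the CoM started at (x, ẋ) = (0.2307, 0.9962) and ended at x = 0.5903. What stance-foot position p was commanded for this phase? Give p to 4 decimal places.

ωT = 4.0469·0.362 = 1.464978; cosh(ωT) = 2.279265, sinh(ωT) = 2.048182
x(T) = p + (x₀−p)·cosh(ωT) + (ẋ₀/ω)·sinh(ωT) ⇒ p·(1 − cosh) = x(T) − x₀·cosh − (ẋ₀/ω)·sinh
numerator   = 0.5903 − (0.2307)·2.279265 − (0.9962/4.0469)·2.048182 = -0.439715
denominator = 1 − 2.279265 = -1.279265
p = -0.439715 / -1.279265 = 0.3437

p = 0.3437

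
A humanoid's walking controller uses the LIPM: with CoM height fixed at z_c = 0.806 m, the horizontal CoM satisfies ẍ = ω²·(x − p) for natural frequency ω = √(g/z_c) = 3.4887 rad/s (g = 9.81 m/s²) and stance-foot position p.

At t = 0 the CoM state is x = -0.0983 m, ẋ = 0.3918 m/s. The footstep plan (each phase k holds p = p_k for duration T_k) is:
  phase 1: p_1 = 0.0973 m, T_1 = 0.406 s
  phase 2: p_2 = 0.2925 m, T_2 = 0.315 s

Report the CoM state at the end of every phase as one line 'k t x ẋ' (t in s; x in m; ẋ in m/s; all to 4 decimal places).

phase 1: p=0.0973, T=0.406, ωT=1.416412, cosh=2.182443, sinh=1.939861; start (x,ẋ)=(-0.098300, 0.391800) → end (x,ẋ)=(-0.111729, -0.468660)
phase 2: p=0.2925, T=0.315, ωT=1.098941, cosh=1.667104, sinh=1.333880; start (x,ẋ)=(-0.111729, -0.468660) → end (x,ẋ)=(-0.560581, -2.662388)

1 0.4060 -0.1117 -0.4687
2 0.7210 -0.5606 -2.6624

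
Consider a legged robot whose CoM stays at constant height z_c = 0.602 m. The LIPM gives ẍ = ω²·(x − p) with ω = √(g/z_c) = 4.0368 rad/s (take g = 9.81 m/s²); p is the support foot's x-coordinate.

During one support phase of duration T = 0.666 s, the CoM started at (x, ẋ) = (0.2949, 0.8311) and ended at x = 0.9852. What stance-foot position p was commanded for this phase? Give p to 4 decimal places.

ωT = 4.0368·0.666 = 2.688509; cosh(ωT) = 7.388853, sinh(ωT) = 7.320871
x(T) = p + (x₀−p)·cosh(ωT) + (ẋ₀/ω)·sinh(ωT) ⇒ p·(1 − cosh) = x(T) − x₀·cosh − (ẋ₀/ω)·sinh
numerator   = 0.9852 − (0.2949)·7.388853 − (0.8311/4.0368)·7.320871 = -2.701000
denominator = 1 − 7.388853 = -6.388853
p = -2.701000 / -6.388853 = 0.4228

p = 0.4228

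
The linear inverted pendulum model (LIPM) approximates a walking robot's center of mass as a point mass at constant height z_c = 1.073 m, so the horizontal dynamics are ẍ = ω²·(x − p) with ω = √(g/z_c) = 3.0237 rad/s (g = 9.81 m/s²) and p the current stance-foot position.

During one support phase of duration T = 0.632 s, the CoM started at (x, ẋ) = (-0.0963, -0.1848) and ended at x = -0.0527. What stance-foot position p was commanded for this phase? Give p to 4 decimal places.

ωT = 3.0237·0.632 = 1.910978; cosh(ωT) = 3.453817, sinh(ωT) = 3.305882
x(T) = p + (x₀−p)·cosh(ωT) + (ẋ₀/ω)·sinh(ωT) ⇒ p·(1 − cosh) = x(T) − x₀·cosh − (ẋ₀/ω)·sinh
numerator   = -0.0527 − (-0.0963)·3.453817 − (-0.1848/3.0237)·3.305882 = 0.481949
denominator = 1 − 3.453817 = -2.453817
p = 0.481949 / -2.453817 = -0.1964

p = -0.1964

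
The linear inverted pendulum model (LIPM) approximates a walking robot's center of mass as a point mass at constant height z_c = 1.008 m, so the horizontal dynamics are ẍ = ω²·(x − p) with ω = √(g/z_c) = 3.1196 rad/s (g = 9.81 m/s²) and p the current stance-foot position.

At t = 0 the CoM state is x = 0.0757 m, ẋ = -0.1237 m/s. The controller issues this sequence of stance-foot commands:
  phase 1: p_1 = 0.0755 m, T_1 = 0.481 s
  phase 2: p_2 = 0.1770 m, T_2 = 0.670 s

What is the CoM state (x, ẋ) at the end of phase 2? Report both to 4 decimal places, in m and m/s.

phase 1: p=0.0755, T=0.481, ωT=1.500528, cosh=2.353533, sinh=2.130521; start (x,ẋ)=(0.075700, -0.123700) → end (x,ẋ)=(-0.008510, -0.289803)
phase 2: p=0.1770, T=0.670, ωT=2.090132, cosh=4.104827, sinh=3.981156; start (x,ẋ)=(-0.008510, -0.289803) → end (x,ẋ)=(-0.954325, -3.493550)

x = -0.9543, ẋ = -3.4936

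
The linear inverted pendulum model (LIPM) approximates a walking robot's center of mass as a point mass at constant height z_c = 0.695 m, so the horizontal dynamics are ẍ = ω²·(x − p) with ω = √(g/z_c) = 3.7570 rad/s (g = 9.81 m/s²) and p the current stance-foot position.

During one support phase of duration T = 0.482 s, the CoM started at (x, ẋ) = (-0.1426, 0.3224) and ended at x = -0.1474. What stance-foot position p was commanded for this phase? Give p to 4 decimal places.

p = -0.0210

ωT = 3.7570·0.482 = 1.810874; cosh(ωT) = 3.139651, sinh(ωT) = 2.976140
x(T) = p + (x₀−p)·cosh(ωT) + (ẋ₀/ω)·sinh(ωT) ⇒ p·(1 − cosh) = x(T) − x₀·cosh − (ẋ₀/ω)·sinh
numerator   = -0.1474 − (-0.1426)·3.139651 − (0.3224/3.7570)·2.976140 = 0.044922
denominator = 1 − 3.139651 = -2.139651
p = 0.044922 / -2.139651 = -0.0210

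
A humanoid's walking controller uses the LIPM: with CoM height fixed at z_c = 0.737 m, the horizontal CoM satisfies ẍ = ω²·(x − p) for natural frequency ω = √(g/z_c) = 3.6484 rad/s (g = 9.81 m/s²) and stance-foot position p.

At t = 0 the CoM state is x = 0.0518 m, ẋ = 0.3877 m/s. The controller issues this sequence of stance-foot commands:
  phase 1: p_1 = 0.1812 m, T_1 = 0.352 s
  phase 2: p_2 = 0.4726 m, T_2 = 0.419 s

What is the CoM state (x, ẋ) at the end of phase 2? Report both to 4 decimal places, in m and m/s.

x = -0.4307, ẋ = -3.0136

phase 1: p=0.1812, T=0.352, ωT=1.284237, cosh=1.944386, sinh=1.667524; start (x,ẋ)=(0.051800, 0.387700) → end (x,ẋ)=(0.106797, -0.033405)
phase 2: p=0.4726, T=0.419, ωT=1.528680, cosh=2.414452, sinh=2.197631; start (x,ẋ)=(0.106797, -0.033405) → end (x,ẋ)=(-0.430735, -3.013601)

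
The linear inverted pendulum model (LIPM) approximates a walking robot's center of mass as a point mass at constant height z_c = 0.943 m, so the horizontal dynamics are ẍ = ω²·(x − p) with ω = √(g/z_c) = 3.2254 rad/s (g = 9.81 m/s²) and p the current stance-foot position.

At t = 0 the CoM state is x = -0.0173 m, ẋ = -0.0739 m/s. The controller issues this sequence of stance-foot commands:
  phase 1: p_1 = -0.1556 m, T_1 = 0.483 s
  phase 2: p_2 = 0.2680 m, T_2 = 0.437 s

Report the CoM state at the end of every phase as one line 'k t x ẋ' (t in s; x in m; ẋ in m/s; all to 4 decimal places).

phase 1: p=-0.1556, T=0.483, ωT=1.557868, cosh=2.479636, sinh=2.269051; start (x,ẋ)=(-0.017300, -0.073900) → end (x,ẋ)=(0.135345, 0.828917)
phase 2: p=0.2680, T=0.437, ωT=1.409500, cosh=2.169086, sinh=1.924821; start (x,ẋ)=(0.135345, 0.828917) → end (x,ẋ)=(0.474933, 0.974431)

1 0.4830 0.1353 0.8289
2 0.9200 0.4749 0.9744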